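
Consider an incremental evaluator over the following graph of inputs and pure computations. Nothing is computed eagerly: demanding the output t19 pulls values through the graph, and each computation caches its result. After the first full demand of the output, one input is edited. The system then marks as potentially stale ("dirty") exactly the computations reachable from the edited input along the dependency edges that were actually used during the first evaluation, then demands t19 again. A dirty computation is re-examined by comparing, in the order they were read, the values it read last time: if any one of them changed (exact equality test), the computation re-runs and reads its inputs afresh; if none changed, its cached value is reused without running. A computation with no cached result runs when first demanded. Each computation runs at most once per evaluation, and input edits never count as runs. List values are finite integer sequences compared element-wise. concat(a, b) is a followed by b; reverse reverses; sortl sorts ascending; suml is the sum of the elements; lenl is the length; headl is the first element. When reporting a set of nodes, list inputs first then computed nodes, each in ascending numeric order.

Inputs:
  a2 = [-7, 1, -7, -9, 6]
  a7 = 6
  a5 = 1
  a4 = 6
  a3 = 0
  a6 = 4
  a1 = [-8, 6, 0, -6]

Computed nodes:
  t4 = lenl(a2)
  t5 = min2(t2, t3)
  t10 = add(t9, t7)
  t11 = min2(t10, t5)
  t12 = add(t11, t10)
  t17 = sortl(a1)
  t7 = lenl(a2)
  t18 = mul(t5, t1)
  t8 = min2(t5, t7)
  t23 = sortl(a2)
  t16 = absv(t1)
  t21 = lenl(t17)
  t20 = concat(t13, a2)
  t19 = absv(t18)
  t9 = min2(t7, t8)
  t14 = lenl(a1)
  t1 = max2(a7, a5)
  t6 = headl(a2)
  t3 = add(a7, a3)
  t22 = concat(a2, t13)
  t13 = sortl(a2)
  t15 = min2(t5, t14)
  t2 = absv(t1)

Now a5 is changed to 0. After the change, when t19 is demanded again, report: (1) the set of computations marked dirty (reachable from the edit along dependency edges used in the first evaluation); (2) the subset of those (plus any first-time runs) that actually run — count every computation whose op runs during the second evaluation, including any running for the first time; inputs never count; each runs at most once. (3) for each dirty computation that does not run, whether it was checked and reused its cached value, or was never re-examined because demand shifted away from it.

Dirty set: t1, t2, t5, t18, t19.
Run set: t1 (1 run).
Re-examined without running (cache reused): t2, t5, t18, t19.
The important point: t1 recomputes to an identical value, and the output ends up unchanged.

Initial pass — values computed on the first demand:
  t1 = max2(6, 1) = 6
  t2 = absv(6) = 6
  t3 = add(6, 0) = 6
  t5 = min2(6, 6) = 6
  t18 = mul(6, 6) = 36
  t19 = absv(36) = 36

Second demand — change propagation:
  t1: re-runs because a5 1->0; new result 6 (unchanged).
  t2: re-examined; everything it read last time is the same (t1 unchanged) — cache 6 kept, no run.
  t5: re-examined; everything it read last time is the same (t2 unchanged, t3 unchanged) — cache 6 kept, no run.
  t18: re-examined; everything it read last time is the same (t5 unchanged, t1 unchanged) — cache 36 kept, no run.
  t19: re-examined; everything it read last time is the same (t18 unchanged) — cache 36 kept, no run.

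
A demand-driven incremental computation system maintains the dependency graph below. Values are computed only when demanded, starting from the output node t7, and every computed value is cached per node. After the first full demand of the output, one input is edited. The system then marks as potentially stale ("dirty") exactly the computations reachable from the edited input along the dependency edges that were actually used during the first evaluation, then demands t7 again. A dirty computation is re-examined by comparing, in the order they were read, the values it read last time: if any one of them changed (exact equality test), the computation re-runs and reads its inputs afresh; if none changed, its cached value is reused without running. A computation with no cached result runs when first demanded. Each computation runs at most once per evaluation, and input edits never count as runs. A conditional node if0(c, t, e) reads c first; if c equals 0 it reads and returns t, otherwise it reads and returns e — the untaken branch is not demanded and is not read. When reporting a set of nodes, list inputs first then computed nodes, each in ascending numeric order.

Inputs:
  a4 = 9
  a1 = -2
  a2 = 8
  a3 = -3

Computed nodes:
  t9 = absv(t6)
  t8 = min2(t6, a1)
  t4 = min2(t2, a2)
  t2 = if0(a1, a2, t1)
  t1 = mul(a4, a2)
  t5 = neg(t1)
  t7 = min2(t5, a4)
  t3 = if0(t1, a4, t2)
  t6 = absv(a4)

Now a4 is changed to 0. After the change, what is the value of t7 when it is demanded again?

New value of t7: 0.

First evaluation (everything demanded from the output):
  t1 = mul(9, 8) = 72
  t5 = neg(72) = -72
  t7 = min2(-72, 9) = -72

Propagation after the edit:
  t1: runs — a4 9->0; result 0.
  t5: runs — t1 72->0; result 0.
  t7: runs — t5 -72->0; a4 9->0; result 0.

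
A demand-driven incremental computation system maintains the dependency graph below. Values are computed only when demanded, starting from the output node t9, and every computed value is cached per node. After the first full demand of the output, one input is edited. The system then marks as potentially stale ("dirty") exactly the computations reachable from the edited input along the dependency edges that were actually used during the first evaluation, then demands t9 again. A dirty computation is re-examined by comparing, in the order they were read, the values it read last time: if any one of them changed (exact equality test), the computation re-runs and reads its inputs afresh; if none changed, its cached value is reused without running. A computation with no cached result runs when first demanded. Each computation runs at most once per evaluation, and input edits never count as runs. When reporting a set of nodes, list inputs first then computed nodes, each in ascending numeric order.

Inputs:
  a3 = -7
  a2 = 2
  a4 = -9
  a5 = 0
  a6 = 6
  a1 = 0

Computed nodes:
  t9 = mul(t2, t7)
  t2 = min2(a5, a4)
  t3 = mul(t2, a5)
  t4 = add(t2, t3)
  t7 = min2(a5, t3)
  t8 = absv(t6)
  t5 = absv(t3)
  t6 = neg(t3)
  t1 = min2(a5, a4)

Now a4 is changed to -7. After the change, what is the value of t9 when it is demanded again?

New value of t9: 0.
Key observation: the cutoff stops propagation at t7 — its inputs' values are unchanged, so it reuses its cache.

First evaluation (everything demanded from the output):
  t2 = min2(0, -9) = -9
  t3 = mul(-9, 0) = 0
  t7 = min2(0, 0) = 0
  t9 = mul(-9, 0) = 0

Propagation after the edit:
  t2: runs — a4 -9->-7; result -7.
  t3: runs — t2 -9->-7; result 0 (same value as before).
  t7: checked — values it read are unchanged (a5 unchanged, t3 unchanged); reused cached 0 without running.
  t9: runs — t2 -9->-7; result 0 (same value as before).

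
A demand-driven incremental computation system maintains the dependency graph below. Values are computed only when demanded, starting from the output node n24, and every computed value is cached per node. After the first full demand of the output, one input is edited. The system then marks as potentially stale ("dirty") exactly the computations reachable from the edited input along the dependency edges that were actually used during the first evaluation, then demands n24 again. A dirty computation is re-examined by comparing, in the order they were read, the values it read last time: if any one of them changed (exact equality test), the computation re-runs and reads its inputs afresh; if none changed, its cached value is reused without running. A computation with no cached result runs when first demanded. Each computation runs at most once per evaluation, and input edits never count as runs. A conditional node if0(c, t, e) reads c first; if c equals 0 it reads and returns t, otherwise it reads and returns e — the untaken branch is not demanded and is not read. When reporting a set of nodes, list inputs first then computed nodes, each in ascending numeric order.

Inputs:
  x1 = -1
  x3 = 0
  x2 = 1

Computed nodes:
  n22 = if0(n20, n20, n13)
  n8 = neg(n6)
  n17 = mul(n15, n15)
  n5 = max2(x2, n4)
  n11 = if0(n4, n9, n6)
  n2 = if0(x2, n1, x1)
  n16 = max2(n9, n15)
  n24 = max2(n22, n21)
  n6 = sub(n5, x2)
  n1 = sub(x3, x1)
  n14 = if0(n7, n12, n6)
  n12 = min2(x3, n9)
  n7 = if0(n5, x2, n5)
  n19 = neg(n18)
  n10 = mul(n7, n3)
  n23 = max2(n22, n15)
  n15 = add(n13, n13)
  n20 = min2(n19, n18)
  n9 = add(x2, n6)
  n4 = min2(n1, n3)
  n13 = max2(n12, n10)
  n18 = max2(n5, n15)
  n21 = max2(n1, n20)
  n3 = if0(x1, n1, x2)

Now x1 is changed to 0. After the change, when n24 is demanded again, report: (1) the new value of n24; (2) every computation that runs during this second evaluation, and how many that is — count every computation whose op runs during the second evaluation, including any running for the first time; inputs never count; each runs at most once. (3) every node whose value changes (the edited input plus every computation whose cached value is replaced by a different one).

New value of n24: 0.
Computations that run: n1, n3, n4, n5, n10, n13, n15, n18, n19, n20, n21, n22, n24 — 13 in total.
Values that change: x1, n1, n3, n4, n10, n13, n15, n18, n19, n20, n21, n22, n24.
Key observation: the cutoff stops propagation at n6 — its inputs' values are unchanged, so it reuses its cache.

First evaluation (everything demanded from the output):
  n1 = sub(0, -1) = 1
  n3 = if0(x1=-1 -> else branch x2) = 1
  n4 = min2(1, 1) = 1
  n5 = max2(1, 1) = 1
  n6 = sub(1, 1) = 0
  n7 = if0(n5=1 -> else branch n5) = 1
  n9 = add(1, 0) = 1
  n10 = mul(1, 1) = 1
  n12 = min2(0, 1) = 0
  n13 = max2(0, 1) = 1
  n15 = add(1, 1) = 2
  n18 = max2(1, 2) = 2
  n19 = neg(2) = -2
  n20 = min2(-2, 2) = -2
  n21 = max2(1, -2) = 1
  n22 = if0(n20=-2 -> else branch n13) = 1
  n24 = max2(1, 1) = 1

Propagation after the edit:
  n1: runs — x1 -1->0; result 0.
  n3: runs — x1 -1->0; result 0.
  n4: runs — n1 1->0; n3 1->0; result 0.
  n5: runs — n4 1->0; result 1 (same value as before).
  n6: checked — values it read are unchanged (n5 unchanged, x2 unchanged); reused cached 0 without running.
  n7: checked — values it read are unchanged (n5 unchanged, n5 unchanged); reused cached 1 without running.
  n9: checked — values it read are unchanged (x2 unchanged, n6 unchanged); reused cached 1 without running.
  n10: runs — n3 1->0; result 0.
  n12: checked — values it read are unchanged (x3 unchanged, n9 unchanged); reused cached 0 without running.
  n13: runs — n10 1->0; result 0.
  n15: runs — n13 1->0; n13 1->0; result 0.
  n18: runs — n15 2->0; result 1.
  n19: runs — n18 2->1; result -1.
  n20: runs — n19 -2->-1; n18 2->1; result -1.
  n21: runs — n1 1->0; n20 -2->-1; result 0.
  n22: runs — n20 -2->-1; n13 1->0; result 0.
  n24: runs — n22 1->0; n21 1->0; result 0.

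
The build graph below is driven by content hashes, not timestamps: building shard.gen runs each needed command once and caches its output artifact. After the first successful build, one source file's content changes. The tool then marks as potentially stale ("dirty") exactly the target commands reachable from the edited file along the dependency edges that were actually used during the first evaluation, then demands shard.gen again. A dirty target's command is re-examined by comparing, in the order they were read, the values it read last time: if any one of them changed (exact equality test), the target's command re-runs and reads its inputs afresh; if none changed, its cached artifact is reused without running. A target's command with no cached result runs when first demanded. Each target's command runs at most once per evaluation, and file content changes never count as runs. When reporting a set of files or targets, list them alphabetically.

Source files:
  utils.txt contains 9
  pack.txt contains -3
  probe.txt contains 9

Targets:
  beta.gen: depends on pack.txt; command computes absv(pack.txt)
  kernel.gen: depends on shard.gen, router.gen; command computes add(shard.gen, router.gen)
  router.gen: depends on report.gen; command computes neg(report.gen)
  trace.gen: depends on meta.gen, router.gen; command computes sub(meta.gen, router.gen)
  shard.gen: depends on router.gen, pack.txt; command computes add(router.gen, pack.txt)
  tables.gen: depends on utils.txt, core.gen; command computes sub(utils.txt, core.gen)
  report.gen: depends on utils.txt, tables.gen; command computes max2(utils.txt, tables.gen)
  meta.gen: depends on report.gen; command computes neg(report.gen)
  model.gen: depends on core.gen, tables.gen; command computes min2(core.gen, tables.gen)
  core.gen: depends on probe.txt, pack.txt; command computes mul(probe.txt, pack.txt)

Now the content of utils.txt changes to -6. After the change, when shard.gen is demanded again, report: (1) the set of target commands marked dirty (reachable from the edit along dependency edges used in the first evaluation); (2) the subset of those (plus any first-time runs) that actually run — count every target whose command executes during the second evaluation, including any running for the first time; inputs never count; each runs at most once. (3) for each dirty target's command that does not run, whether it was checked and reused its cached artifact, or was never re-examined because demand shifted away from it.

Dirty set: report.gen, router.gen, shard.gen, tables.gen.
Run set: report.gen, router.gen, shard.gen, tables.gen (4 run).
All dirty target commands ended up running.

Initial pass — values computed on the first demand:
  core.gen = mul(9, -3) = -27
  tables.gen = sub(9, -27) = 36
  report.gen = max2(9, 36) = 36
  router.gen = neg(36) = -36
  shard.gen = add(-36, -3) = -39

Second demand — change propagation:
  tables.gen: re-runs because utils.txt 9->-6; new result 21.
  report.gen: re-runs because utils.txt 9->-6; tables.gen 36->21; new result 21.
  router.gen: re-runs because report.gen 36->21; new result -21.
  shard.gen: re-runs because router.gen -36->-21; new result -24.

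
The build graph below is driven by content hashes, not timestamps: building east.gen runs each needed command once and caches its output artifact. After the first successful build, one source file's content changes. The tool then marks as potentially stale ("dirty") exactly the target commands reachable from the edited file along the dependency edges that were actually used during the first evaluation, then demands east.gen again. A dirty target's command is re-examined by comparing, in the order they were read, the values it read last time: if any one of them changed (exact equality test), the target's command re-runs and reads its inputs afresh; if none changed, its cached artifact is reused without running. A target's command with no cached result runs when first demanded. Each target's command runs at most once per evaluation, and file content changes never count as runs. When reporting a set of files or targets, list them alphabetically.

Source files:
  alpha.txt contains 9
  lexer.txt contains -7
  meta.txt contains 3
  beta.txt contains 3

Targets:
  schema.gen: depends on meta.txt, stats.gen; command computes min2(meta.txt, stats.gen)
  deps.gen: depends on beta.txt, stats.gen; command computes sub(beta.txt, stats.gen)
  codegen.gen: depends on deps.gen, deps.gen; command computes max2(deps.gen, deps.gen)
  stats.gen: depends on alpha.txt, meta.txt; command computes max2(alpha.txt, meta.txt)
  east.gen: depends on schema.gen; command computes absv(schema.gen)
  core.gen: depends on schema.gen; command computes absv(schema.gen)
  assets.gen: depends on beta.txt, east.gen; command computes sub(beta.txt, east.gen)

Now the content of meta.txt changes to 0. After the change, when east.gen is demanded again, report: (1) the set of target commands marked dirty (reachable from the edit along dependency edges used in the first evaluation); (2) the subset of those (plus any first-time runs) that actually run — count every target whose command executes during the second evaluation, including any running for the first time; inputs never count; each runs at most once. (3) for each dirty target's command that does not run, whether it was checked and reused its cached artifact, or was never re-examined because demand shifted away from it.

Initial pass — values computed on the first demand:
  stats.gen = max2(9, 3) = 9
  schema.gen = min2(3, 9) = 3
  east.gen = absv(3) = 3

Second demand — change propagation:
  stats.gen: re-runs because meta.txt 3->0; new result 9 (unchanged).
  schema.gen: re-runs because meta.txt 3->0; new result 0.
  east.gen: re-runs because schema.gen 3->0; new result 0.

Dirty set: east.gen, schema.gen, stats.gen.
Run set: east.gen, schema.gen, stats.gen (3 run).
All dirty target commands ended up running.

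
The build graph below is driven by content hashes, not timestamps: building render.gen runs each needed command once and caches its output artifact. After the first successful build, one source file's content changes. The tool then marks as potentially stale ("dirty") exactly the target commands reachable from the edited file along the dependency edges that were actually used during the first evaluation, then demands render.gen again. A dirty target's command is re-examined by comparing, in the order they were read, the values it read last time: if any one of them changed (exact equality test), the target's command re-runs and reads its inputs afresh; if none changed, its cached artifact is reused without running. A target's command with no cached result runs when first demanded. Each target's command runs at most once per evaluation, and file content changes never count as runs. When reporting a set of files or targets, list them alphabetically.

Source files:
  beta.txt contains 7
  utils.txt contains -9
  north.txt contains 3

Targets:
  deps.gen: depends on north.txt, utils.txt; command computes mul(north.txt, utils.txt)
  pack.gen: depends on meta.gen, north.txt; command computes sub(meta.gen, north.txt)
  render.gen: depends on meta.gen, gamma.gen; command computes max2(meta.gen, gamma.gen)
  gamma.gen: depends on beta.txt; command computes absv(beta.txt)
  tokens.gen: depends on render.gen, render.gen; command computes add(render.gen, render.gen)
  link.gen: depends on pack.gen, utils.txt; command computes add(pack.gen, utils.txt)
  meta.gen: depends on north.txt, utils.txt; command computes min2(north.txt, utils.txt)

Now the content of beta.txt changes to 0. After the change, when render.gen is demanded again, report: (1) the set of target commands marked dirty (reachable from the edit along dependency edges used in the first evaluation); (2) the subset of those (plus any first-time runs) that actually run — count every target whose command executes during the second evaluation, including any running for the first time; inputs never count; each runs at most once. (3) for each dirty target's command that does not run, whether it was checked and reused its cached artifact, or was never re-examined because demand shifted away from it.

Dirty set: gamma.gen, render.gen.
Run set: gamma.gen, render.gen (2 run).
All dirty target commands ended up running.

Initial pass — values computed on the first demand:
  gamma.gen = absv(7) = 7
  meta.gen = min2(3, -9) = -9
  render.gen = max2(-9, 7) = 7

Second demand — change propagation:
  gamma.gen: re-runs because beta.txt 7->0; new result 0.
  render.gen: re-runs because gamma.gen 7->0; new result 0.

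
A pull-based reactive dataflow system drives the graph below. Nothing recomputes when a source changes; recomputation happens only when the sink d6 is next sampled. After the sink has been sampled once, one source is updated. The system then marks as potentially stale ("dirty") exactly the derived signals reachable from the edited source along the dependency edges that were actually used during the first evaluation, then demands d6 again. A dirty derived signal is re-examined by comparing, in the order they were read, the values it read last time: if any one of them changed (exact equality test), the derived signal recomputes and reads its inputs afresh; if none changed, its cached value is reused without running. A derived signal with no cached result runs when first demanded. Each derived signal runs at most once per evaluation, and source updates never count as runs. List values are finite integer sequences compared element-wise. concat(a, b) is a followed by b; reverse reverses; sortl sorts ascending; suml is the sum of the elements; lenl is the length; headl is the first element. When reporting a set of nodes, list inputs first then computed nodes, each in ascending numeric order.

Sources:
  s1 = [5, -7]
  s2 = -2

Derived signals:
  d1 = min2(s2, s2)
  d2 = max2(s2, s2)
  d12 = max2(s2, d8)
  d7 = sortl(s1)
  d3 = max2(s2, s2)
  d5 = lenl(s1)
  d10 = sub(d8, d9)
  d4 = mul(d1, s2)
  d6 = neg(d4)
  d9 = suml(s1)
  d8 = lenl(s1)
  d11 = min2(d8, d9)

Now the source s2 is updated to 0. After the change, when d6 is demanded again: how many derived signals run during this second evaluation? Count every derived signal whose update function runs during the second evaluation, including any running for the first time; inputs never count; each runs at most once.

First evaluation (everything demanded from the output):
  d1 = min2(-2, -2) = -2
  d4 = mul(-2, -2) = 4
  d6 = neg(4) = -4

Propagation after the edit:
  d1: runs — s2 -2->0; s2 -2->0; result 0.
  d4: runs — d1 -2->0; s2 -2->0; result 0.
  d6: runs — d4 4->0; result 0.

Derived signals that run: d1, d4, d6 — 3 in total.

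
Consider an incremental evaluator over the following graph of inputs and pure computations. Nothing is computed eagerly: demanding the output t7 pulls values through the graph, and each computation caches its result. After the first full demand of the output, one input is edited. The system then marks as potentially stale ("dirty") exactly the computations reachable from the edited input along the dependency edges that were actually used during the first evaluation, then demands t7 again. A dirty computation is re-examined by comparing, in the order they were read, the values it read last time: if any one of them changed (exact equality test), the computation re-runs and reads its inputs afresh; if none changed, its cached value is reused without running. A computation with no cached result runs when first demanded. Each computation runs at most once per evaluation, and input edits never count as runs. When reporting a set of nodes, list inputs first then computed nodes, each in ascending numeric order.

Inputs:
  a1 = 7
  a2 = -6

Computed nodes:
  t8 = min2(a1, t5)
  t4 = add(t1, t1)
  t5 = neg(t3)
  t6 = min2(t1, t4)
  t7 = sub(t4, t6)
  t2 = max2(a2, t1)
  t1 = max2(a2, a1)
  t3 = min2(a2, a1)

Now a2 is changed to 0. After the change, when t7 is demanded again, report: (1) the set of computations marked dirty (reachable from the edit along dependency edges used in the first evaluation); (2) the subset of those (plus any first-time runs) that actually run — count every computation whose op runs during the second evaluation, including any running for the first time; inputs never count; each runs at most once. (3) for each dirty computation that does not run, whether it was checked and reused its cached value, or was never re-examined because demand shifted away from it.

Dirty set: t1, t4, t6, t7.
Run set: t1 (1 run).
Re-examined without running (cache reused): t4, t6, t7.
The important point: t1 recomputes to an identical value, and the output ends up unchanged.

Initial pass — values computed on the first demand:
  t1 = max2(-6, 7) = 7
  t4 = add(7, 7) = 14
  t6 = min2(7, 14) = 7
  t7 = sub(14, 7) = 7

Second demand — change propagation:
  t1: re-runs because a2 -6->0; new result 7 (unchanged).
  t4: re-examined; everything it read last time is the same (t1 unchanged, t1 unchanged) — cache 14 kept, no run.
  t6: re-examined; everything it read last time is the same (t1 unchanged, t4 unchanged) — cache 7 kept, no run.
  t7: re-examined; everything it read last time is the same (t4 unchanged, t6 unchanged) — cache 7 kept, no run.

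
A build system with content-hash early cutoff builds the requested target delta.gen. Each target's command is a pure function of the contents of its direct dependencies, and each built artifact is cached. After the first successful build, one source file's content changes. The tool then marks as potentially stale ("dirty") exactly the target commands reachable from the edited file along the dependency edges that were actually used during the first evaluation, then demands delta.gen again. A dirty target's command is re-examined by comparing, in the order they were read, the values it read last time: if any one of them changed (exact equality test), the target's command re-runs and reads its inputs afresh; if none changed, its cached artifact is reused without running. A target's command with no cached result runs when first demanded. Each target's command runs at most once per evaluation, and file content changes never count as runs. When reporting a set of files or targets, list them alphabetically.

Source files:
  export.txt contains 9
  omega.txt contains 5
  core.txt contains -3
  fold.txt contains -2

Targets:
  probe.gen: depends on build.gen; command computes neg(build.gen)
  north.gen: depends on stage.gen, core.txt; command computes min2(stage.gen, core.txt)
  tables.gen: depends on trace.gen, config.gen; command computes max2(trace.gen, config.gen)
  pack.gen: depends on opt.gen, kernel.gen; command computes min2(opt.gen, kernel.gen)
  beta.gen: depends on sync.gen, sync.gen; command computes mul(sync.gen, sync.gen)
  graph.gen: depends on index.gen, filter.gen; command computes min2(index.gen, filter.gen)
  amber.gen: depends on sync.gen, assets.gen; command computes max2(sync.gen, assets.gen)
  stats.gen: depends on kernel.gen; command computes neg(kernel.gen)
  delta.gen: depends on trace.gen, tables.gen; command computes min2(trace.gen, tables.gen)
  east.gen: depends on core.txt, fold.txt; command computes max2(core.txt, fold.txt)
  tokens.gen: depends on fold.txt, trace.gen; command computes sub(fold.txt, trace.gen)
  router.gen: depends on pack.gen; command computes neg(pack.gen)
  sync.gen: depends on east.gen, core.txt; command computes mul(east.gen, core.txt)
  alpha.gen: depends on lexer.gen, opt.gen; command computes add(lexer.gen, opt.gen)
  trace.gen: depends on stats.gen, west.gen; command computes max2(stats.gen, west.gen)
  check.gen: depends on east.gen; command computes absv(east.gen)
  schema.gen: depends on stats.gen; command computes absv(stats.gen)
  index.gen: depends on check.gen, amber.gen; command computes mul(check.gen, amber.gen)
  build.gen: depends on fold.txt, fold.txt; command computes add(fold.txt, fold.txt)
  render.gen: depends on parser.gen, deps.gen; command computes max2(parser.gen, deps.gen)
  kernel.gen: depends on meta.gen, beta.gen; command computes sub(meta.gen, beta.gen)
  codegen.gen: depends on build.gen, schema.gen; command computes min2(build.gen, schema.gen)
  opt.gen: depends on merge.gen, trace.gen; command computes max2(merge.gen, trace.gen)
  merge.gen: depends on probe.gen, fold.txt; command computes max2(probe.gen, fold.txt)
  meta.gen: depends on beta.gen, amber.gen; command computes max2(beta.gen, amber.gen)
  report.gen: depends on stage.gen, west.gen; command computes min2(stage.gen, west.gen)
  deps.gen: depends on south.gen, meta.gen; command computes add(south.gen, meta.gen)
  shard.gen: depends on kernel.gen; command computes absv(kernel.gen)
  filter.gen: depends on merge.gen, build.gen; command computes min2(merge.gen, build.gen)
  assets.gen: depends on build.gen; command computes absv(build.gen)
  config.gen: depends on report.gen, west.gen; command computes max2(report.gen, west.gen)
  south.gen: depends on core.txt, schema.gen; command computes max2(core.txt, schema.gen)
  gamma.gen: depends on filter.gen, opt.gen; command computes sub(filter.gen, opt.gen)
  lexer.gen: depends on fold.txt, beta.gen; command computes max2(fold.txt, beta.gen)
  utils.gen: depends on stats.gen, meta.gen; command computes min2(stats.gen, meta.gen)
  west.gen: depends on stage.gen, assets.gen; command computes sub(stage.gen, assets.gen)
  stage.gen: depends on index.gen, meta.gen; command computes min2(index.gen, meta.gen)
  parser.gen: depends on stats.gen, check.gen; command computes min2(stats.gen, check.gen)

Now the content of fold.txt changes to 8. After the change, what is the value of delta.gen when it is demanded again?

First evaluation (everything demanded from the output):
  build.gen = add(-2, -2) = -4
  assets.gen = absv(-4) = 4
  east.gen = max2(-3, -2) = -2
  check.gen = absv(-2) = 2
  sync.gen = mul(-2, -3) = 6
  amber.gen = max2(6, 4) = 6
  beta.gen = mul(6, 6) = 36
  index.gen = mul(2, 6) = 12
  meta.gen = max2(36, 6) = 36
  kernel.gen = sub(36, 36) = 0
  stage.gen = min2(12, 36) = 12
  stats.gen = neg(0) = 0
  west.gen = sub(12, 4) = 8
  report.gen = min2(12, 8) = 8
  config.gen = max2(8, 8) = 8
  trace.gen = max2(0, 8) = 8
  tables.gen = max2(8, 8) = 8
  delta.gen = min2(8, 8) = 8

Propagation after the edit:
  build.gen: runs — fold.txt -2->8; fold.txt -2->8; result 16.
  assets.gen: runs — build.gen -4->16; result 16.
  east.gen: runs — fold.txt -2->8; result 8.
  check.gen: runs — east.gen -2->8; result 8.
  sync.gen: runs — east.gen -2->8; result -24.
  amber.gen: runs — sync.gen 6->-24; assets.gen 4->16; result 16.
  beta.gen: runs — sync.gen 6->-24; sync.gen 6->-24; result 576.
  index.gen: runs — check.gen 2->8; amber.gen 6->16; result 128.
  meta.gen: runs — beta.gen 36->576; amber.gen 6->16; result 576.
  kernel.gen: runs — meta.gen 36->576; beta.gen 36->576; result 0 (same value as before).
  stage.gen: runs — index.gen 12->128; meta.gen 36->576; result 128.
  stats.gen: checked — values it read are unchanged (kernel.gen unchanged); reused cached 0 without running.
  west.gen: runs — stage.gen 12->128; assets.gen 4->16; result 112.
  report.gen: runs — stage.gen 12->128; west.gen 8->112; result 112.
  config.gen: runs — report.gen 8->112; west.gen 8->112; result 112.
  trace.gen: runs — west.gen 8->112; result 112.
  tables.gen: runs — trace.gen 8->112; config.gen 8->112; result 112.
  delta.gen: runs — trace.gen 8->112; tables.gen 8->112; result 112.

Key observation: the cutoff stops propagation at stats.gen — its inputs' values are unchanged, so it reuses its cache.

New value of delta.gen: 112.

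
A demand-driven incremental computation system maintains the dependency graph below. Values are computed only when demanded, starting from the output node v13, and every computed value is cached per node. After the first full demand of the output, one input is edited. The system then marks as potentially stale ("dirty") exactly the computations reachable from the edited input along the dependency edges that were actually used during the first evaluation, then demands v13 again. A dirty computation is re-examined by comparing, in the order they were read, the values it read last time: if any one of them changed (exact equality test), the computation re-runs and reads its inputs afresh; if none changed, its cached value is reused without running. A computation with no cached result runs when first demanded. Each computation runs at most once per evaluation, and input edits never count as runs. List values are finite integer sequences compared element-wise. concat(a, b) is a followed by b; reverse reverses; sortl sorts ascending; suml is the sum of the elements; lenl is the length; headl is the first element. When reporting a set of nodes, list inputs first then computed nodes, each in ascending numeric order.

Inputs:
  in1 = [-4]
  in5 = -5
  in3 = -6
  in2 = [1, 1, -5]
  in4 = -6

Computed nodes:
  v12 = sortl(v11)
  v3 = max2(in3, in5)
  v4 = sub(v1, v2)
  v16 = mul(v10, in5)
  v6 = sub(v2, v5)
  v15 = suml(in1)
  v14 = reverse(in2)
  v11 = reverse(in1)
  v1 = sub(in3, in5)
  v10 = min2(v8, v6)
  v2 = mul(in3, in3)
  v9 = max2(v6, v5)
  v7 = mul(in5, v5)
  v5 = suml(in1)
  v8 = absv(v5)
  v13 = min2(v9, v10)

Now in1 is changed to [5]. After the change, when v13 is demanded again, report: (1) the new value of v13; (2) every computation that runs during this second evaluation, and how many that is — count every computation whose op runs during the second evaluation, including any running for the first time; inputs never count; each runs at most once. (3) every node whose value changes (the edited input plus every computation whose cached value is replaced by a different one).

New value of v13: 5.
Computations that run: v5, v6, v8, v9, v10, v13 — 6 in total.
Values that change: in1, v5, v6, v8, v9, v10, v13.

First evaluation (everything demanded from the output):
  v2 = mul(-6, -6) = 36
  v5 = suml([-4]) = -4
  v6 = sub(36, -4) = 40
  v8 = absv(-4) = 4
  v9 = max2(40, -4) = 40
  v10 = min2(4, 40) = 4
  v13 = min2(40, 4) = 4

Propagation after the edit:
  v5: runs — in1 [-4]->[5]; result 5.
  v6: runs — v5 -4->5; result 31.
  v8: runs — v5 -4->5; result 5.
  v9: runs — v6 40->31; v5 -4->5; result 31.
  v10: runs — v8 4->5; v6 40->31; result 5.
  v13: runs — v9 40->31; v10 4->5; result 5.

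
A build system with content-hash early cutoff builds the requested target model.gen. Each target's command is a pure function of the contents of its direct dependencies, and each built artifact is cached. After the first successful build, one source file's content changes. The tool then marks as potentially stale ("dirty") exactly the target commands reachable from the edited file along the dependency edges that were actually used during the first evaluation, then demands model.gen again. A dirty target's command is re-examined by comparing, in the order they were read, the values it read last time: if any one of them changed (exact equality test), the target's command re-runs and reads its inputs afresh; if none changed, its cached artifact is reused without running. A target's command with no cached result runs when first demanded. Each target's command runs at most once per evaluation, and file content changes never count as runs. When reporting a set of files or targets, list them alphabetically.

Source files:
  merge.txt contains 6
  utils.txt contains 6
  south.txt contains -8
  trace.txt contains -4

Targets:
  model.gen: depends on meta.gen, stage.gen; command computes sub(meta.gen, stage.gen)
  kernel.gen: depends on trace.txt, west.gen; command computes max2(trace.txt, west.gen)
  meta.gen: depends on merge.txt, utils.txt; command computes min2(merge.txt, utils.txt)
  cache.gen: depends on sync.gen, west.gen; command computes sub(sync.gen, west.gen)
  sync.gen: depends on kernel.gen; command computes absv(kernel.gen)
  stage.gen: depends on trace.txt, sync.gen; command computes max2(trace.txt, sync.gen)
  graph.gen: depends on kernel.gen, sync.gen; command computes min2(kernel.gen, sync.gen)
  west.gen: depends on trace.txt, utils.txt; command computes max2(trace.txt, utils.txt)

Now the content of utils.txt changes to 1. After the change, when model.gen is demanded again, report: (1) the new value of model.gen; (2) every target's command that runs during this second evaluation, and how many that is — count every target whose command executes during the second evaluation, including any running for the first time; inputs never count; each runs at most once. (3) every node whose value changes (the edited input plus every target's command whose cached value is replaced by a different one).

New value of model.gen: 0.
Target commands that run: kernel.gen, meta.gen, model.gen, stage.gen, sync.gen, west.gen — 6 in total.
Values that change: kernel.gen, meta.gen, stage.gen, sync.gen, utils.txt, west.gen.

First evaluation (everything demanded from the output):
  meta.gen = min2(6, 6) = 6
  west.gen = max2(-4, 6) = 6
  kernel.gen = max2(-4, 6) = 6
  sync.gen = absv(6) = 6
  stage.gen = max2(-4, 6) = 6
  model.gen = sub(6, 6) = 0

Propagation after the edit:
  meta.gen: runs — utils.txt 6->1; result 1.
  west.gen: runs — utils.txt 6->1; result 1.
  kernel.gen: runs — west.gen 6->1; result 1.
  sync.gen: runs — kernel.gen 6->1; result 1.
  stage.gen: runs — sync.gen 6->1; result 1.
  model.gen: runs — meta.gen 6->1; stage.gen 6->1; result 0 (same value as before).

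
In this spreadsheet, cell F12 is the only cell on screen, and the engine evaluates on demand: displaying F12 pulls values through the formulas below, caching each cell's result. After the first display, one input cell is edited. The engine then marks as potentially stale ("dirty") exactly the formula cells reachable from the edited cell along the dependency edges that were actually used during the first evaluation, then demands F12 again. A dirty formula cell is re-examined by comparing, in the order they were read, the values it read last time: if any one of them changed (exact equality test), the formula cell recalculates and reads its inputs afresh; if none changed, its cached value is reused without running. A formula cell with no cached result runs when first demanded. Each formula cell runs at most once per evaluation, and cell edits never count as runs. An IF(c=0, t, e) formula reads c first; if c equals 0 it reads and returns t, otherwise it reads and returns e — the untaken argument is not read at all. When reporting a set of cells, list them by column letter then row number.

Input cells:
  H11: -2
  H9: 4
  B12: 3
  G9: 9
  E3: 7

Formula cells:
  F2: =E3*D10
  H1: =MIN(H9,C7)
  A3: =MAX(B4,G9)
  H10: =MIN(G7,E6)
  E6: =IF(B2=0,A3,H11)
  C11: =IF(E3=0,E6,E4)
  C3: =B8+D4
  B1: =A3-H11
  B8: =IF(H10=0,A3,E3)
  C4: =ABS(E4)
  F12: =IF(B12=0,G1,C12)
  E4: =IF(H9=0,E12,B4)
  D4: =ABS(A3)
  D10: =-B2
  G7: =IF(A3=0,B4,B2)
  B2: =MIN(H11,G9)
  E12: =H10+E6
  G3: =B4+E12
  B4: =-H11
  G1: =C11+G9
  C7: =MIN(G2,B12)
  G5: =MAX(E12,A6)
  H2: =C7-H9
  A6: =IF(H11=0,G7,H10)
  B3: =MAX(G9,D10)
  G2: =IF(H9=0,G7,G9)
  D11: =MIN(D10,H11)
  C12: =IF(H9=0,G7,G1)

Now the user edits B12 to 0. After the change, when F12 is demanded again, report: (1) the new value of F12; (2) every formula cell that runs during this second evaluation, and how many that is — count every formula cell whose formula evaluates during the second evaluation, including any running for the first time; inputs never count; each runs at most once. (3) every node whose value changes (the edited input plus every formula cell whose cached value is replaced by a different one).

F12 now evaluates to 11.
Run set: F12 (1 run).
Changed values: B12.

Initial pass — values computed on the first demand:
  B4 = -(-2) = 2
  E4 = IF(H9=0: H9=4 -> else branch B4) = 2
  C11 = IF(E3=0: E3=7 -> else branch E4) = 2
  G1 = 2 + 9 = 11
  C12 = IF(H9=0: H9=4 -> else branch G1) = 11
  F12 = IF(B12=0: B12=3 -> else branch C12) = 11

Second demand — change propagation:
  F12: re-runs because B12 3->0; new result 11 (unchanged).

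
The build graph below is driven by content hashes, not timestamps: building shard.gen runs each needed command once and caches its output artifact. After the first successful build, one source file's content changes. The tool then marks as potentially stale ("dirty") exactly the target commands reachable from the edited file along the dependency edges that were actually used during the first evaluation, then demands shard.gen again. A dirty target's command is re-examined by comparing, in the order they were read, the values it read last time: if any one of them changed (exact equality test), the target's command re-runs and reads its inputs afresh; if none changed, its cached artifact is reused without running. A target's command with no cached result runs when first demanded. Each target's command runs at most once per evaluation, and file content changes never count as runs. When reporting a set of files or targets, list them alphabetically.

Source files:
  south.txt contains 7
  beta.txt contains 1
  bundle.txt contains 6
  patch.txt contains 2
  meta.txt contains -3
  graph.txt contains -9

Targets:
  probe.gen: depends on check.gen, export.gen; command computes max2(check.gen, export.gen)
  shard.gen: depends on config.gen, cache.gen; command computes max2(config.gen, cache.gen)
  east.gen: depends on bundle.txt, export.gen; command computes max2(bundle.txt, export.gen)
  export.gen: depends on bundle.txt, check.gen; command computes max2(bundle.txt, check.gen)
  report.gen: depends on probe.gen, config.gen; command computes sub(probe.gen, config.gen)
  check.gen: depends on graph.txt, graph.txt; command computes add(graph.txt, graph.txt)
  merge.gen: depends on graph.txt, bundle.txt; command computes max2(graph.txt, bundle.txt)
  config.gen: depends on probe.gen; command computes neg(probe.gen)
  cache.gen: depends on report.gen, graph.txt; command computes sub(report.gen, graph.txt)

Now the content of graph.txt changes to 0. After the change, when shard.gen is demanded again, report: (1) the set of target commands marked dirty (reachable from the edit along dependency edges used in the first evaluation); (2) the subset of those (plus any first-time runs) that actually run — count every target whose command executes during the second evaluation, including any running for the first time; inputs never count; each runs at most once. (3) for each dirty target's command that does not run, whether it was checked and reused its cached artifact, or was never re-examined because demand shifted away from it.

Initial pass — values computed on the first demand:
  check.gen = add(-9, -9) = -18
  export.gen = max2(6, -18) = 6
  probe.gen = max2(-18, 6) = 6
  config.gen = neg(6) = -6
  report.gen = sub(6, -6) = 12
  cache.gen = sub(12, -9) = 21
  shard.gen = max2(-6, 21) = 21

Second demand — change propagation:
  check.gen: re-runs because graph.txt -9->0; graph.txt -9->0; new result 0.
  export.gen: re-runs because check.gen -18->0; new result 6 (unchanged).
  probe.gen: re-runs because check.gen -18->0; new result 6 (unchanged).
  config.gen: re-examined; everything it read last time is the same (probe.gen unchanged) — cache -6 kept, no run.
  report.gen: re-examined; everything it read last time is the same (probe.gen unchanged, config.gen unchanged) — cache 12 kept, no run.
  cache.gen: re-runs because graph.txt -9->0; new result 12.
  shard.gen: re-runs because cache.gen 21->12; new result 12.

The important point: at config.gen every value read last time is unchanged, so the dirty flag clears without a run.

Dirty set: cache.gen, check.gen, config.gen, export.gen, probe.gen, report.gen, shard.gen.
Run set: cache.gen, check.gen, export.gen, probe.gen, shard.gen (5 run).
Re-examined without running (cache reused): config.gen, report.gen.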